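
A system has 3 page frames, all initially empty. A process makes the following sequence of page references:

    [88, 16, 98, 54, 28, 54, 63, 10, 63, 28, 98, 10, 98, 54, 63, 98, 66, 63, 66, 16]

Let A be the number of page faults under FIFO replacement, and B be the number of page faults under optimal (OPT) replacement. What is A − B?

1

Under FIFO: F F F F F . F F . . F . . F F . F . . F → 12 faults.
Under OPT: F F F F F . F F . . F . . F . . F . . F → 11 faults.
A − B = 12 − 11 = 1.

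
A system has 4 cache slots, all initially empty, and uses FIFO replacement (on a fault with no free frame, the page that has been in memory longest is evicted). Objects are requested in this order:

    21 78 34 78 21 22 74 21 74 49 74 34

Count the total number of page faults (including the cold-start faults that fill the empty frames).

21 → fault, frames [21]
78 → fault, frames [21, 78]
34 → fault, frames [21, 78, 34]
78 → hit
21 → hit
22 → fault, frames [21, 78, 34, 22]
74 → fault, evict 21, frames [78, 34, 22, 74]
21 → fault, evict 78, frames [34, 22, 74, 21]
74 → hit
49 → fault, evict 34, frames [22, 74, 21, 49]
74 → hit
34 → fault, evict 22, frames [74, 21, 49, 34]
Page faults: 8.

8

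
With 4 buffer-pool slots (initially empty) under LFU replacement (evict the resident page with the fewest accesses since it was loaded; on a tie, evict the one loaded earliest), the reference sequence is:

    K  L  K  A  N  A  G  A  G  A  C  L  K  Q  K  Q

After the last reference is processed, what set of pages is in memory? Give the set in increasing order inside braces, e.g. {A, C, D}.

K: miss, frames {K}
L: miss, frames {K,L}
K: hit
A: miss, frames {K,L,A}
N: miss, frames {K,L,A,N}
A: hit
G: miss, evict L, frames {K,A,N,G}
A: hit
G: hit
A: hit
C: miss, evict N, frames {K,A,G,C}
L: miss, evict C, frames {K,A,G,L}
K: hit
Q: miss, evict L, frames {K,A,G,Q}
K: hit
Q: hit

{A, G, K, Q}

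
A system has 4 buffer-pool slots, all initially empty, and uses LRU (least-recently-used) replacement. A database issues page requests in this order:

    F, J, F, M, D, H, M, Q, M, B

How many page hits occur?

F → miss, frames {F}
J → miss, frames {F,J}
F → hit
M → miss, frames {J,F,M}
D → miss, frames {J,F,M,D}
H → miss, evict J, frames {F,M,D,H}
M → hit
Q → miss, evict F, frames {D,H,M,Q}
M → hit
B → miss, evict D, frames {H,Q,M,B}
Hits: 3.

3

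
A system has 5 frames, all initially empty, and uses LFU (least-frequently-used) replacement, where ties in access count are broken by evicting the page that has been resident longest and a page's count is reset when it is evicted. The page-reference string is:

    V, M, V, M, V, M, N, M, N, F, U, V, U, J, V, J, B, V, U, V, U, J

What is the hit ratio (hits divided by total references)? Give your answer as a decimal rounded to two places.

0.68

V -> fault, frames (V)
M -> fault, frames (V M)
V -> hit
M -> hit
V -> hit
M -> hit
N -> fault, frames (V M N)
M -> hit
N -> hit
F -> fault, frames (V M N F)
U -> fault, frames (V M N F U)
V -> hit
U -> hit
J -> fault, evict F, frames (V M N U J)
V -> hit
J -> hit
B -> fault, evict N, frames (V M U J B)
V -> hit
U -> hit
V -> hit
U -> hit
J -> hit
Hits: 15 of 22 references → 15/22 = 0.6818.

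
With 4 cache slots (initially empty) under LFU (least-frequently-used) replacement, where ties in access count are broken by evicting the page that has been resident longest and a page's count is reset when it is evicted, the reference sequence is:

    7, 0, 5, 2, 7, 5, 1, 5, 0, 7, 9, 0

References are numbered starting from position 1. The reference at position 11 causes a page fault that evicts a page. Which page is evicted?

1

pos 1: 7 -> fault, frames {7}
pos 2: 0 -> fault, frames {7,0}
pos 3: 5 -> fault, frames {7,0,5}
pos 4: 2 -> fault, frames {7,0,5,2}
pos 5: 7 -> hit
pos 6: 5 -> hit
pos 7: 1 -> fault, evict 0, frames {7,5,2,1}
pos 8: 5 -> hit
pos 9: 0 -> fault, evict 2, frames {7,5,1,0}
pos 10: 7 -> hit
pos 11: 9 -> fault, evict 1, frames {7,5,0,9}
At position 11, page 1 is evicted.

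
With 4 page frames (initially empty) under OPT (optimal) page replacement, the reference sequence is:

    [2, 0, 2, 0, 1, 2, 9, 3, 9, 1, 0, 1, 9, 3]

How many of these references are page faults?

5

2 -> miss, frames (2)
0 -> miss, frames (2 0)
2 -> hit
0 -> hit
1 -> miss, frames (2 0 1)
2 -> hit
9 -> miss, frames (2 0 1 9)
3 -> miss, evict 2, frames (0 1 9 3)
9 -> hit
1 -> hit
0 -> hit
1 -> hit
9 -> hit
3 -> hit
Page faults: 5.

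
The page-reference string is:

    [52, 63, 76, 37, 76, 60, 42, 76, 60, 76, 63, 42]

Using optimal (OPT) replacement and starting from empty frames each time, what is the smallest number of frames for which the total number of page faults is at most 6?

f=1: 12 faults
f=2: 9 faults
f=3: 7 faults
f=4: 6 faults
f=5: 6 faults
f=6: 6 faults
Smallest f with faults ≤ 6 is 4.

4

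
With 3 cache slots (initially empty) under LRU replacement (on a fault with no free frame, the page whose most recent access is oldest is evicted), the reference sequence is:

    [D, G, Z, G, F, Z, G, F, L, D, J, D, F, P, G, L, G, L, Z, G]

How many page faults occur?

12

D: miss, frames (D)
G: miss, frames (D G)
Z: miss, frames (D G Z)
G: hit
F: miss, evict D, frames (Z G F)
Z: hit
G: hit
F: hit
L: miss, evict Z, frames (G F L)
D: miss, evict G, frames (F L D)
J: miss, evict F, frames (L D J)
D: hit
F: miss, evict L, frames (J D F)
P: miss, evict J, frames (D F P)
G: miss, evict D, frames (F P G)
L: miss, evict F, frames (P G L)
G: hit
L: hit
Z: miss, evict P, frames (G L Z)
G: hit
Page faults: 12.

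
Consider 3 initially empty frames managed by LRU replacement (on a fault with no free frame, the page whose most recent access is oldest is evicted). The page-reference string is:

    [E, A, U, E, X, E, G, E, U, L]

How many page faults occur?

E: miss, frames (E)
A: miss, frames (E A)
U: miss, frames (E A U)
E: hit
X: miss, evict A, frames (U E X)
E: hit
G: miss, evict U, frames (X E G)
E: hit
U: miss, evict X, frames (G E U)
L: miss, evict G, frames (E U L)
Page faults: 7.

7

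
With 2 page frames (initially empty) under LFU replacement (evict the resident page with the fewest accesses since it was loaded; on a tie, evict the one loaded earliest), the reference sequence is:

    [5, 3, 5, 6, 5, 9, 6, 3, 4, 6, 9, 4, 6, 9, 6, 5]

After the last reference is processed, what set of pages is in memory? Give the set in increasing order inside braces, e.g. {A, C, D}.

5: fault, frames (5)
3: fault, frames (5 3)
5: hit
6: fault, evict 3, frames (5 6)
5: hit
9: fault, evict 6, frames (5 9)
6: fault, evict 9, frames (5 6)
3: fault, evict 6, frames (5 3)
4: fault, evict 3, frames (5 4)
6: fault, evict 4, frames (5 6)
9: fault, evict 6, frames (5 9)
4: fault, evict 9, frames (5 4)
6: fault, evict 4, frames (5 6)
9: fault, evict 6, frames (5 9)
6: fault, evict 9, frames (5 6)
5: hit

{5, 6}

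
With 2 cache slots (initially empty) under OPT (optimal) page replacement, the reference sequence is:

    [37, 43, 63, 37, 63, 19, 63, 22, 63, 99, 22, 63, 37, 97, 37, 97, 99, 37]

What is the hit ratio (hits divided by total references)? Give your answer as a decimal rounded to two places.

0.44

37 → fault, frames (37)
43 → fault, frames (37 43)
63 → fault, evict 43, frames (37 63)
37 → hit
63 → hit
19 → fault, evict 37, frames (63 19)
63 → hit
22 → fault, evict 19, frames (63 22)
63 → hit
99 → fault, evict 63, frames (22 99)
22 → hit
63 → fault, evict 22, frames (99 63)
37 → fault, evict 63, frames (99 37)
97 → fault, evict 99, frames (37 97)
37 → hit
97 → hit
99 → fault, evict 97, frames (37 99)
37 → hit
Hits: 8 of 18 references → 8/18 = 0.4444.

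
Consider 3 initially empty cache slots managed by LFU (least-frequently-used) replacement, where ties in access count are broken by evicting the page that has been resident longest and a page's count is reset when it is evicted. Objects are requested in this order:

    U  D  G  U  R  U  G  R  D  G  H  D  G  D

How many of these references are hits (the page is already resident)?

4

U -> fault, frames [U]
D -> fault, frames [U, D]
G -> fault, frames [U, D, G]
U -> hit
R -> fault, evict D, frames [U, G, R]
U -> hit
G -> hit
R -> hit
D -> fault, evict G, frames [U, R, D]
G -> fault, evict D, frames [U, R, G]
H -> fault, evict G, frames [U, R, H]
D -> fault, evict H, frames [U, R, D]
G -> fault, evict D, frames [U, R, G]
D -> fault, evict G, frames [U, R, D]
Hits: 4.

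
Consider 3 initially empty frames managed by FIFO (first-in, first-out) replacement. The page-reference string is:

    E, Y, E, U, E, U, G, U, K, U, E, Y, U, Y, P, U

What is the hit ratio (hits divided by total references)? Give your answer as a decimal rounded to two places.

E → miss, frames (E)
Y → miss, frames (E Y)
E → hit
U → miss, frames (E Y U)
E → hit
U → hit
G → miss, evict E, frames (Y U G)
U → hit
K → miss, evict Y, frames (U G K)
U → hit
E → miss, evict U, frames (G K E)
Y → miss, evict G, frames (K E Y)
U → miss, evict K, frames (E Y U)
Y → hit
P → miss, evict E, frames (Y U P)
U → hit
Hits: 7 of 16 references → 7/16 = 0.4375.

0.44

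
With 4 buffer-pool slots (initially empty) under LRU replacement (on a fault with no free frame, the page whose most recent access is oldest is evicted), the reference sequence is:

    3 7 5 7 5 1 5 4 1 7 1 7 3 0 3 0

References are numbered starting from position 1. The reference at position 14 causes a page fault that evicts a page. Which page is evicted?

4

pos 1: 3: fault, frames (3)
pos 2: 7: fault, frames (3 7)
pos 3: 5: fault, frames (3 7 5)
pos 4: 7: hit
pos 5: 5: hit
pos 6: 1: fault, frames (3 7 5 1)
pos 7: 5: hit
pos 8: 4: fault, evict 3, frames (7 1 5 4)
pos 9: 1: hit
pos 10: 7: hit
pos 11: 1: hit
pos 12: 7: hit
pos 13: 3: fault, evict 5, frames (4 1 7 3)
pos 14: 0: fault, evict 4, frames (1 7 3 0)
At position 14, page 4 is evicted.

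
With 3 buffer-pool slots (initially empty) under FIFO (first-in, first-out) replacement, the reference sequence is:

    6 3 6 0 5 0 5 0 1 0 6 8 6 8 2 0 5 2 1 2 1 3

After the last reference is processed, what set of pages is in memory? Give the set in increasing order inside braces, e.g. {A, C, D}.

{1, 2, 3}

6 -> miss, frames (6)
3 -> miss, frames (6 3)
6 -> hit
0 -> miss, frames (6 3 0)
5 -> miss, evict 6, frames (3 0 5)
0 -> hit
5 -> hit
0 -> hit
1 -> miss, evict 3, frames (0 5 1)
0 -> hit
6 -> miss, evict 0, frames (5 1 6)
8 -> miss, evict 5, frames (1 6 8)
6 -> hit
8 -> hit
2 -> miss, evict 1, frames (6 8 2)
0 -> miss, evict 6, frames (8 2 0)
5 -> miss, evict 8, frames (2 0 5)
2 -> hit
1 -> miss, evict 2, frames (0 5 1)
2 -> miss, evict 0, frames (5 1 2)
1 -> hit
3 -> miss, evict 5, frames (1 2 3)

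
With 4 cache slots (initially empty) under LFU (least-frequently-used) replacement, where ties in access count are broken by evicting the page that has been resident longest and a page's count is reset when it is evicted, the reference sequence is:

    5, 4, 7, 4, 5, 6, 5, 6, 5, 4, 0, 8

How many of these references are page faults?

6

5 → fault, frames [5]
4 → fault, frames [5, 4]
7 → fault, frames [5, 4, 7]
4 → hit
5 → hit
6 → fault, frames [5, 4, 7, 6]
5 → hit
6 → hit
5 → hit
4 → hit
0 → fault, evict 7, frames [5, 4, 6, 0]
8 → fault, evict 0, frames [5, 4, 6, 8]
Page faults: 6.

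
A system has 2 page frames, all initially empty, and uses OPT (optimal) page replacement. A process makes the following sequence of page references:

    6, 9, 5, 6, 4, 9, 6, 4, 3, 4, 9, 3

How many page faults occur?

8

6 → miss, frames [6]
9 → miss, frames [6, 9]
5 → miss, evict 9, frames [6, 5]
6 → hit
4 → miss, evict 5, frames [6, 4]
9 → miss, evict 4, frames [6, 9]
6 → hit
4 → miss, evict 6, frames [9, 4]
3 → miss, evict 9, frames [4, 3]
4 → hit
9 → miss, evict 4, frames [3, 9]
3 → hit
Page faults: 8.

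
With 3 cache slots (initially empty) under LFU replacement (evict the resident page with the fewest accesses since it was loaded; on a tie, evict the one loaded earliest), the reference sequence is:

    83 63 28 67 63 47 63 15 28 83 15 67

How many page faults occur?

83 -> fault, frames (83)
63 -> fault, frames (83 63)
28 -> fault, frames (83 63 28)
67 -> fault, evict 83, frames (63 28 67)
63 -> hit
47 -> fault, evict 28, frames (63 67 47)
63 -> hit
15 -> fault, evict 67, frames (63 47 15)
28 -> fault, evict 47, frames (63 15 28)
83 -> fault, evict 15, frames (63 28 83)
15 -> fault, evict 28, frames (63 83 15)
67 -> fault, evict 83, frames (63 15 67)
Page faults: 10.

10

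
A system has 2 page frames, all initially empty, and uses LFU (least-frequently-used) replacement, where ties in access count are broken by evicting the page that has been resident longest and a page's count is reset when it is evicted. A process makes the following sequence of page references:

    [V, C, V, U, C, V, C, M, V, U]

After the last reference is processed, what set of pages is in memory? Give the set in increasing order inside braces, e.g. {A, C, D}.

{U, V}

V → fault, frames (V)
C → fault, frames (V C)
V → hit
U → fault, evict C, frames (V U)
C → fault, evict U, frames (V C)
V → hit
C → hit
M → fault, evict C, frames (V M)
V → hit
U → fault, evict M, frames (V U)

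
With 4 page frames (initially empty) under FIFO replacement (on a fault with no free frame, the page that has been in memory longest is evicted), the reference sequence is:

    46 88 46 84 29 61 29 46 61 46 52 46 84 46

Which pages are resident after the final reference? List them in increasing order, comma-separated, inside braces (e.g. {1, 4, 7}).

46 -> miss, frames {46}
88 -> miss, frames {46,88}
46 -> hit
84 -> miss, frames {46,88,84}
29 -> miss, frames {46,88,84,29}
61 -> miss, evict 46, frames {88,84,29,61}
29 -> hit
46 -> miss, evict 88, frames {84,29,61,46}
61 -> hit
46 -> hit
52 -> miss, evict 84, frames {29,61,46,52}
46 -> hit
84 -> miss, evict 29, frames {61,46,52,84}
46 -> hit

{46, 52, 61, 84}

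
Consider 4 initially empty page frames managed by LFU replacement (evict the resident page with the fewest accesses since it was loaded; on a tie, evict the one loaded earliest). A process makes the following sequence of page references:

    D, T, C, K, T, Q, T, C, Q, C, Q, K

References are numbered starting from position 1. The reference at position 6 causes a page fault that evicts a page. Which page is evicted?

pos 1: D -> miss, frames [D]
pos 2: T -> miss, frames [D, T]
pos 3: C -> miss, frames [D, T, C]
pos 4: K -> miss, frames [D, T, C, K]
pos 5: T -> hit
pos 6: Q -> miss, evict D, frames [T, C, K, Q]
At position 6, page D is evicted.

D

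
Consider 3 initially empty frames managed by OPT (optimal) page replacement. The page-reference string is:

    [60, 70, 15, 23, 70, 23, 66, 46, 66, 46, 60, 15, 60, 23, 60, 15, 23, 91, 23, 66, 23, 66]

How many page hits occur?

60 → fault, frames [60]
70 → fault, frames [60, 70]
15 → fault, frames [60, 70, 15]
23 → fault, evict 15, frames [60, 70, 23]
70 → hit
23 → hit
66 → fault, evict 70, frames [60, 23, 66]
46 → fault, evict 23, frames [60, 66, 46]
66 → hit
46 → hit
60 → hit
15 → fault, evict 46, frames [60, 66, 15]
60 → hit
23 → fault, evict 66, frames [60, 15, 23]
60 → hit
15 → hit
23 → hit
91 → fault, evict 15, frames [60, 23, 91]
23 → hit
66 → fault, evict 91, frames [60, 23, 66]
23 → hit
66 → hit
Hits: 12.

12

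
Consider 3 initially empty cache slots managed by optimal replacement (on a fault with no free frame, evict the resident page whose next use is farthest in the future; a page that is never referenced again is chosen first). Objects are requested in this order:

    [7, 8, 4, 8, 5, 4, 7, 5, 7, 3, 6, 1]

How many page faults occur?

7: fault, frames [7]
8: fault, frames [7, 8]
4: fault, frames [7, 8, 4]
8: hit
5: fault, evict 8, frames [7, 4, 5]
4: hit
7: hit
5: hit
7: hit
3: fault, evict 5, frames [7, 4, 3]
6: fault, evict 3, frames [7, 4, 6]
1: fault, evict 6, frames [7, 4, 1]
Page faults: 7.

7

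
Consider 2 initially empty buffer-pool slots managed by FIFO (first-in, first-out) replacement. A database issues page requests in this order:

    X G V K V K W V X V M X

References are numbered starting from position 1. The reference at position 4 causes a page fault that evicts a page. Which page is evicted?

pos 1: X: fault, frames [X]
pos 2: G: fault, frames [X, G]
pos 3: V: fault, evict X, frames [G, V]
pos 4: K: fault, evict G, frames [V, K]
At position 4, page G is evicted.

G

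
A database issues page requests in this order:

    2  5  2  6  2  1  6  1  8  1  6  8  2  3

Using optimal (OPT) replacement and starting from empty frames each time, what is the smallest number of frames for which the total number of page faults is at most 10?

2

f=1: 14 faults
f=2: 8 faults
f=3: 7 faults
f=4: 6 faults
f=5: 6 faults
f=6: 6 faults
Smallest f with faults ≤ 10 is 2.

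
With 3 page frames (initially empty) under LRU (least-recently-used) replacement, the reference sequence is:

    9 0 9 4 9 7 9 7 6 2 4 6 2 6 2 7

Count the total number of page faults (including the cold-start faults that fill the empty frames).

9 → miss, frames (9)
0 → miss, frames (9 0)
9 → hit
4 → miss, frames (0 9 4)
9 → hit
7 → miss, evict 0, frames (4 9 7)
9 → hit
7 → hit
6 → miss, evict 4, frames (9 7 6)
2 → miss, evict 9, frames (7 6 2)
4 → miss, evict 7, frames (6 2 4)
6 → hit
2 → hit
6 → hit
2 → hit
7 → miss, evict 4, frames (6 2 7)
Page faults: 8.

8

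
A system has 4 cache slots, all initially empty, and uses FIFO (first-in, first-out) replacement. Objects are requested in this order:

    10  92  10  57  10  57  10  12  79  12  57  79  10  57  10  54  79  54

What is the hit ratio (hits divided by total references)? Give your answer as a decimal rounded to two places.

10 -> fault, frames (10)
92 -> fault, frames (10 92)
10 -> hit
57 -> fault, frames (10 92 57)
10 -> hit
57 -> hit
10 -> hit
12 -> fault, frames (10 92 57 12)
79 -> fault, evict 10, frames (92 57 12 79)
12 -> hit
57 -> hit
79 -> hit
10 -> fault, evict 92, frames (57 12 79 10)
57 -> hit
10 -> hit
54 -> fault, evict 57, frames (12 79 10 54)
79 -> hit
54 -> hit
Hits: 11 of 18 references → 11/18 = 0.6111.

0.61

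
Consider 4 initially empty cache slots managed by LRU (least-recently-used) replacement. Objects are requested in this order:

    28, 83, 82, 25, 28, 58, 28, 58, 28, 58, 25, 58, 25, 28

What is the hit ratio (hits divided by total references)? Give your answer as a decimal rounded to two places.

0.64

28 -> miss, frames [28]
83 -> miss, frames [28, 83]
82 -> miss, frames [28, 83, 82]
25 -> miss, frames [28, 83, 82, 25]
28 -> hit
58 -> miss, evict 83, frames [82, 25, 28, 58]
28 -> hit
58 -> hit
28 -> hit
58 -> hit
25 -> hit
58 -> hit
25 -> hit
28 -> hit
Hits: 9 of 14 references → 9/14 = 0.6429.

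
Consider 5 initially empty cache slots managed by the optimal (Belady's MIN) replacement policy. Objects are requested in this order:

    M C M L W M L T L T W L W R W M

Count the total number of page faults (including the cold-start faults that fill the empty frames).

M -> miss, frames (M)
C -> miss, frames (M C)
M -> hit
L -> miss, frames (M C L)
W -> miss, frames (M C L W)
M -> hit
L -> hit
T -> miss, frames (M C L W T)
L -> hit
T -> hit
W -> hit
L -> hit
W -> hit
R -> miss, evict T, frames (M C L W R)
W -> hit
M -> hit
Page faults: 6.

6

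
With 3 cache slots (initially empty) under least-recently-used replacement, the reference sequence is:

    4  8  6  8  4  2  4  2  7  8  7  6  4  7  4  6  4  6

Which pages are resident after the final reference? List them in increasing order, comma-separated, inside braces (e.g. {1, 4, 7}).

{4, 6, 7}

4 → fault, frames [4]
8 → fault, frames [4, 8]
6 → fault, frames [4, 8, 6]
8 → hit
4 → hit
2 → fault, evict 6, frames [8, 4, 2]
4 → hit
2 → hit
7 → fault, evict 8, frames [4, 2, 7]
8 → fault, evict 4, frames [2, 7, 8]
7 → hit
6 → fault, evict 2, frames [8, 7, 6]
4 → fault, evict 8, frames [7, 6, 4]
7 → hit
4 → hit
6 → hit
4 → hit
6 → hit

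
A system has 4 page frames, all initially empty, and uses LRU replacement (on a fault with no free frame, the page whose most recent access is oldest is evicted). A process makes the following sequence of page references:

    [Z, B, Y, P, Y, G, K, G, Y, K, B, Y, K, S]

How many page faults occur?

Z: fault, frames {Z}
B: fault, frames {Z,B}
Y: fault, frames {Z,B,Y}
P: fault, frames {Z,B,Y,P}
Y: hit
G: fault, evict Z, frames {B,P,Y,G}
K: fault, evict B, frames {P,Y,G,K}
G: hit
Y: hit
K: hit
B: fault, evict P, frames {G,Y,K,B}
Y: hit
K: hit
S: fault, evict G, frames {B,Y,K,S}
Page faults: 8.

8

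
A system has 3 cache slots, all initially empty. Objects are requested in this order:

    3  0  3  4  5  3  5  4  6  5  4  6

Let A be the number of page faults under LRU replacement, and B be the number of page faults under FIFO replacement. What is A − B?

Under LRU: F F . F F . . . F . . . → 5 faults.
Under FIFO: F F . F F F . . F . F . → 7 faults.
A − B = 5 − 7 = -2.

-2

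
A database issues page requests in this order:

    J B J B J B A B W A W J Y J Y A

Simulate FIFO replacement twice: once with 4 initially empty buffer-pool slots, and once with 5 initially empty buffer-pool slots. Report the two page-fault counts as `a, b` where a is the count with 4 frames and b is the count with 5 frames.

6, 5

4 frames: F F . . . . F . F . . . F F . . → 6 faults.
5 frames: F F . . . . F . F . . . F . . . → 5 faults.
5 < 6: adding a frame reduced faults, as is typical.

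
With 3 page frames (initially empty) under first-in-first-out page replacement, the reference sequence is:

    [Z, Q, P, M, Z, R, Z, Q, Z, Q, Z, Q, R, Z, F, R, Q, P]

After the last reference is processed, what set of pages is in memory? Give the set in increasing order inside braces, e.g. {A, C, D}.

Z -> miss, frames [Z]
Q -> miss, frames [Z, Q]
P -> miss, frames [Z, Q, P]
M -> miss, evict Z, frames [Q, P, M]
Z -> miss, evict Q, frames [P, M, Z]
R -> miss, evict P, frames [M, Z, R]
Z -> hit
Q -> miss, evict M, frames [Z, R, Q]
Z -> hit
Q -> hit
Z -> hit
Q -> hit
R -> hit
Z -> hit
F -> miss, evict Z, frames [R, Q, F]
R -> hit
Q -> hit
P -> miss, evict R, frames [Q, F, P]

{F, P, Q}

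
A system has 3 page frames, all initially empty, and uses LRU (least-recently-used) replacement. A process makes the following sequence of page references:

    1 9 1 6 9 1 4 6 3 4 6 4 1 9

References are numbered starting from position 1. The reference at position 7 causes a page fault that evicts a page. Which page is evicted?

pos 1: 1: miss, frames [1]
pos 2: 9: miss, frames [1, 9]
pos 3: 1: hit
pos 4: 6: miss, frames [9, 1, 6]
pos 5: 9: hit
pos 6: 1: hit
pos 7: 4: miss, evict 6, frames [9, 1, 4]
At position 7, page 6 is evicted.

6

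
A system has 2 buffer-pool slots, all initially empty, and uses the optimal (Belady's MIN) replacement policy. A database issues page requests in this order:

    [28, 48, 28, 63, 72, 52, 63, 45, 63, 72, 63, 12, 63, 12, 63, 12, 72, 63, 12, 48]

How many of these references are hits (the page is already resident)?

28 → miss, frames (28)
48 → miss, frames (28 48)
28 → hit
63 → miss, evict 28, frames (48 63)
72 → miss, evict 48, frames (63 72)
52 → miss, evict 72, frames (63 52)
63 → hit
45 → miss, evict 52, frames (63 45)
63 → hit
72 → miss, evict 45, frames (63 72)
63 → hit
12 → miss, evict 72, frames (63 12)
63 → hit
12 → hit
63 → hit
12 → hit
72 → miss, evict 12, frames (63 72)
63 → hit
12 → miss, evict 72, frames (63 12)
48 → miss, evict 12, frames (63 48)
Hits: 9.

9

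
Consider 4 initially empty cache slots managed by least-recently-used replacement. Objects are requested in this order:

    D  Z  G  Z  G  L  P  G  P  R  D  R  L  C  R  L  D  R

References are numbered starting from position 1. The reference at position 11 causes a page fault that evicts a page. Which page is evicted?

L

pos 1: D: miss, frames [D]
pos 2: Z: miss, frames [D, Z]
pos 3: G: miss, frames [D, Z, G]
pos 4: Z: hit
pos 5: G: hit
pos 6: L: miss, frames [D, Z, G, L]
pos 7: P: miss, evict D, frames [Z, G, L, P]
pos 8: G: hit
pos 9: P: hit
pos 10: R: miss, evict Z, frames [L, G, P, R]
pos 11: D: miss, evict L, frames [G, P, R, D]
At position 11, page L is evicted.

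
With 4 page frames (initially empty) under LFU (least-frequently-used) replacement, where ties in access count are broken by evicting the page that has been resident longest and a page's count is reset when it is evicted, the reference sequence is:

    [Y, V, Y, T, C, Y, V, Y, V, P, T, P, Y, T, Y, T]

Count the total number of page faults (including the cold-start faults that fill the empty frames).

Y -> miss, frames (Y)
V -> miss, frames (Y V)
Y -> hit
T -> miss, frames (Y V T)
C -> miss, frames (Y V T C)
Y -> hit
V -> hit
Y -> hit
V -> hit
P -> miss, evict T, frames (Y V C P)
T -> miss, evict C, frames (Y V P T)
P -> hit
Y -> hit
T -> hit
Y -> hit
T -> hit
Page faults: 6.

6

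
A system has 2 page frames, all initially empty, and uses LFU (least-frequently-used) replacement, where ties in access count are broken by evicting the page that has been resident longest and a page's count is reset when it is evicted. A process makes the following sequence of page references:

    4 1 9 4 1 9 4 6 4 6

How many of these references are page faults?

8

4: fault, frames {4}
1: fault, frames {4,1}
9: fault, evict 4, frames {1,9}
4: fault, evict 1, frames {9,4}
1: fault, evict 9, frames {4,1}
9: fault, evict 4, frames {1,9}
4: fault, evict 1, frames {9,4}
6: fault, evict 9, frames {4,6}
4: hit
6: hit
Page faults: 8.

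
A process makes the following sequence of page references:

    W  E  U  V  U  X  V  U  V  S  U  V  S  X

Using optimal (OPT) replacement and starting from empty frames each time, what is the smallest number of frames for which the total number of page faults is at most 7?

f=1: 14 faults
f=2: 9 faults
f=3: 7 faults
f=4: 6 faults
f=5: 6 faults
f=6: 6 faults
Smallest f with faults ≤ 7 is 3.

3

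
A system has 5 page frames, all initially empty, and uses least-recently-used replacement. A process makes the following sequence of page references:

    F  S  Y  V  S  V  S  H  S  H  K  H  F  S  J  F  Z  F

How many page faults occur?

F -> fault, frames {F}
S -> fault, frames {F,S}
Y -> fault, frames {F,S,Y}
V -> fault, frames {F,S,Y,V}
S -> hit
V -> hit
S -> hit
H -> fault, frames {F,Y,V,S,H}
S -> hit
H -> hit
K -> fault, evict F, frames {Y,V,S,H,K}
H -> hit
F -> fault, evict Y, frames {V,S,K,H,F}
S -> hit
J -> fault, evict V, frames {K,H,F,S,J}
F -> hit
Z -> fault, evict K, frames {H,S,J,F,Z}
F -> hit
Page faults: 9.

9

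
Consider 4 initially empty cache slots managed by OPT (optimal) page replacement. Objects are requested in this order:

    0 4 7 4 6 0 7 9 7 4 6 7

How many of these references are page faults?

5

0 → miss, frames (0)
4 → miss, frames (0 4)
7 → miss, frames (0 4 7)
4 → hit
6 → miss, frames (0 4 7 6)
0 → hit
7 → hit
9 → miss, evict 0, frames (4 7 6 9)
7 → hit
4 → hit
6 → hit
7 → hit
Page faults: 5.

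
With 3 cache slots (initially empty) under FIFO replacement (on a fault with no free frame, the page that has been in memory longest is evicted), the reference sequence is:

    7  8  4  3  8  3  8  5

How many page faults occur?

7 → miss, frames (7)
8 → miss, frames (7 8)
4 → miss, frames (7 8 4)
3 → miss, evict 7, frames (8 4 3)
8 → hit
3 → hit
8 → hit
5 → miss, evict 8, frames (4 3 5)
Page faults: 5.

5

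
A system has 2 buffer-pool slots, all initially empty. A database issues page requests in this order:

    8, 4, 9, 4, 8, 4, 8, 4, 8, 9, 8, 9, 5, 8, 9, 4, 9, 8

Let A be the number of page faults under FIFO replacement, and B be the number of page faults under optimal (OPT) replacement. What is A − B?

2

Under FIFO: F F F . F F . . . F F . F . F F . F → 11 faults.
Under OPT: F F F . F . . . . F . . F . F F . F → 9 faults.
A − B = 11 − 9 = 2.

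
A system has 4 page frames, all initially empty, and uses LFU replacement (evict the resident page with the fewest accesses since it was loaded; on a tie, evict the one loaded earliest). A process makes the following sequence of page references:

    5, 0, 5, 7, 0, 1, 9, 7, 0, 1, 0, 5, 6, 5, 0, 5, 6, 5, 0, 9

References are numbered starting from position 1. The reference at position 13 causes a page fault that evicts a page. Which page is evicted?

pos 1: 5 -> miss, frames [5]
pos 2: 0 -> miss, frames [5, 0]
pos 3: 5 -> hit
pos 4: 7 -> miss, frames [5, 0, 7]
pos 5: 0 -> hit
pos 6: 1 -> miss, frames [5, 0, 7, 1]
pos 7: 9 -> miss, evict 7, frames [5, 0, 1, 9]
pos 8: 7 -> miss, evict 1, frames [5, 0, 9, 7]
pos 9: 0 -> hit
pos 10: 1 -> miss, evict 9, frames [5, 0, 7, 1]
pos 11: 0 -> hit
pos 12: 5 -> hit
pos 13: 6 -> miss, evict 7, frames [5, 0, 1, 6]
At position 13, page 7 is evicted.

7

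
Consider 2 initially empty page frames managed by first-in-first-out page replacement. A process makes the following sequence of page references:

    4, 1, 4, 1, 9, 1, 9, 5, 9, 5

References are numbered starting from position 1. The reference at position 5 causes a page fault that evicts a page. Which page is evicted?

pos 1: 4 → miss, frames [4]
pos 2: 1 → miss, frames [4, 1]
pos 3: 4 → hit
pos 4: 1 → hit
pos 5: 9 → miss, evict 4, frames [1, 9]
At position 5, page 4 is evicted.

4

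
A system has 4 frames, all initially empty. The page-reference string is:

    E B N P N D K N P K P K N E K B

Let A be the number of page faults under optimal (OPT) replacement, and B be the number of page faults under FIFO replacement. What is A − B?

-1

Under OPT: F F F F . F F . . . . . . . . F → 7 faults.
Under FIFO: F F F F . F F . . . . . . F . F → 8 faults.
A − B = 7 − 8 = -1.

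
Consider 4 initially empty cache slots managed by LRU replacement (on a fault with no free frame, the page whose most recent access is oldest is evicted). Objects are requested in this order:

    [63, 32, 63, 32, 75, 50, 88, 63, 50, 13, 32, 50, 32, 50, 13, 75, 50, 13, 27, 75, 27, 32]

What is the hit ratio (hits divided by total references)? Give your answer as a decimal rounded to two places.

0.50

63 → miss, frames (63)
32 → miss, frames (63 32)
63 → hit
32 → hit
75 → miss, frames (63 32 75)
50 → miss, frames (63 32 75 50)
88 → miss, evict 63, frames (32 75 50 88)
63 → miss, evict 32, frames (75 50 88 63)
50 → hit
13 → miss, evict 75, frames (88 63 50 13)
32 → miss, evict 88, frames (63 50 13 32)
50 → hit
32 → hit
50 → hit
13 → hit
75 → miss, evict 63, frames (32 50 13 75)
50 → hit
13 → hit
27 → miss, evict 32, frames (75 50 13 27)
75 → hit
27 → hit
32 → miss, evict 50, frames (13 75 27 32)
Hits: 11 of 22 references → 11/22 = 0.5000.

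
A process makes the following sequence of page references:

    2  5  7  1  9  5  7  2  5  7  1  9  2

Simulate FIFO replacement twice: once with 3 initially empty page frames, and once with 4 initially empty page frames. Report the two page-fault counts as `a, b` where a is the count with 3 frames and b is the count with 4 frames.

10, 11

3 frames: F F F F F F F F . . F F . → 10 faults.
4 frames: F F F F F . . F F F F F F → 11 faults.
11 > 10: adding a frame increased faults — Belady's anomaly.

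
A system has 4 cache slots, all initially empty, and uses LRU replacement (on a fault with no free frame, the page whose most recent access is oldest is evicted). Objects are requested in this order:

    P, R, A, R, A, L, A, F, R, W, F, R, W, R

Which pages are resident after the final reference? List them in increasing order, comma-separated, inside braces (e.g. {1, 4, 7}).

{A, F, R, W}

P: miss, frames [P]
R: miss, frames [P, R]
A: miss, frames [P, R, A]
R: hit
A: hit
L: miss, frames [P, R, A, L]
A: hit
F: miss, evict P, frames [R, L, A, F]
R: hit
W: miss, evict L, frames [A, F, R, W]
F: hit
R: hit
W: hit
R: hit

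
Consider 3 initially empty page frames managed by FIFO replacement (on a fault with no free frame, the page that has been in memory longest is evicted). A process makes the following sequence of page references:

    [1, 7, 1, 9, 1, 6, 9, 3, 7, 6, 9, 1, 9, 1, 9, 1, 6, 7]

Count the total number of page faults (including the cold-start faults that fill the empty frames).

1 → fault, frames [1]
7 → fault, frames [1, 7]
1 → hit
9 → fault, frames [1, 7, 9]
1 → hit
6 → fault, evict 1, frames [7, 9, 6]
9 → hit
3 → fault, evict 7, frames [9, 6, 3]
7 → fault, evict 9, frames [6, 3, 7]
6 → hit
9 → fault, evict 6, frames [3, 7, 9]
1 → fault, evict 3, frames [7, 9, 1]
9 → hit
1 → hit
9 → hit
1 → hit
6 → fault, evict 7, frames [9, 1, 6]
7 → fault, evict 9, frames [1, 6, 7]
Page faults: 10.

10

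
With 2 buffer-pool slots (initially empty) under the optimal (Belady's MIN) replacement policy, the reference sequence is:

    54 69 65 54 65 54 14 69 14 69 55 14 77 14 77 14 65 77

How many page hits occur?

54 -> miss, frames {54}
69 -> miss, frames {54,69}
65 -> miss, evict 69, frames {54,65}
54 -> hit
65 -> hit
54 -> hit
14 -> miss, evict 54, frames {65,14}
69 -> miss, evict 65, frames {14,69}
14 -> hit
69 -> hit
55 -> miss, evict 69, frames {14,55}
14 -> hit
77 -> miss, evict 55, frames {14,77}
14 -> hit
77 -> hit
14 -> hit
65 -> miss, evict 14, frames {77,65}
77 -> hit
Hits: 10.

10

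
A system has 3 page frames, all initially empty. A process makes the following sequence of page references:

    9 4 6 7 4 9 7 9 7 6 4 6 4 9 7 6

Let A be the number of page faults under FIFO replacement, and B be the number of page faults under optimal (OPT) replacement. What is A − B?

2

Under FIFO: F F F F . F . . . . F F . . F . → 8 faults.
Under OPT: F F F F . . . . . F . . . . F . → 6 faults.
A − B = 8 − 6 = 2.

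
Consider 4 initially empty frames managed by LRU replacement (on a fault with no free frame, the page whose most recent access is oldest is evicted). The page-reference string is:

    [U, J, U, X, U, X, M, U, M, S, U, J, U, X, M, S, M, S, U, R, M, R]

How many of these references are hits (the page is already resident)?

12

U -> miss, frames {U}
J -> miss, frames {U,J}
U -> hit
X -> miss, frames {J,U,X}
U -> hit
X -> hit
M -> miss, frames {J,U,X,M}
U -> hit
M -> hit
S -> miss, evict J, frames {X,U,M,S}
U -> hit
J -> miss, evict X, frames {M,S,U,J}
U -> hit
X -> miss, evict M, frames {S,J,U,X}
M -> miss, evict S, frames {J,U,X,M}
S -> miss, evict J, frames {U,X,M,S}
M -> hit
S -> hit
U -> hit
R -> miss, evict X, frames {M,S,U,R}
M -> hit
R -> hit
Hits: 12.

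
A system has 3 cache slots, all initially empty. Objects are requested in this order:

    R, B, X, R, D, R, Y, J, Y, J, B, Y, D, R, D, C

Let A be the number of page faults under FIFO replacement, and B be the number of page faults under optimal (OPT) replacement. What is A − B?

2

Under FIFO: F F F . F F F F . . F . F F . F → 11 faults.
Under OPT: F F F . F . F F . . . . F F . F → 9 faults.
A − B = 11 − 9 = 2.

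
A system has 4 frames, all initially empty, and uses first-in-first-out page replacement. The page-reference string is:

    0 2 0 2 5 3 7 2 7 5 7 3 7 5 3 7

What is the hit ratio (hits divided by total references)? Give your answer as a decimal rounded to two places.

0: fault, frames [0]
2: fault, frames [0, 2]
0: hit
2: hit
5: fault, frames [0, 2, 5]
3: fault, frames [0, 2, 5, 3]
7: fault, evict 0, frames [2, 5, 3, 7]
2: hit
7: hit
5: hit
7: hit
3: hit
7: hit
5: hit
3: hit
7: hit
Hits: 11 of 16 references → 11/16 = 0.6875.

0.69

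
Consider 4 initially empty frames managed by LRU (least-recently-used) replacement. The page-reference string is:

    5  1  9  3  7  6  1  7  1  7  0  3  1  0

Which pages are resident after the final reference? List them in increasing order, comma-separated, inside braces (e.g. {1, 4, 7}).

{0, 1, 3, 7}

5 → miss, frames [5]
1 → miss, frames [5, 1]
9 → miss, frames [5, 1, 9]
3 → miss, frames [5, 1, 9, 3]
7 → miss, evict 5, frames [1, 9, 3, 7]
6 → miss, evict 1, frames [9, 3, 7, 6]
1 → miss, evict 9, frames [3, 7, 6, 1]
7 → hit
1 → hit
7 → hit
0 → miss, evict 3, frames [6, 1, 7, 0]
3 → miss, evict 6, frames [1, 7, 0, 3]
1 → hit
0 → hit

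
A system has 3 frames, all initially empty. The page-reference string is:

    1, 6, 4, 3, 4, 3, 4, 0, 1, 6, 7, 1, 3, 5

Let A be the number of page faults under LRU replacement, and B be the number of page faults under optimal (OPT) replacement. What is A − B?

Under LRU: F F F F . . . F F F F . F F → 10 faults.
Under OPT: F F F F . . . F . F F . . F → 8 faults.
A − B = 10 − 8 = 2.

2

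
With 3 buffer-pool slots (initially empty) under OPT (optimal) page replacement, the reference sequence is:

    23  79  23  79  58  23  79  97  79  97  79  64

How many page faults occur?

23 -> miss, frames [23]
79 -> miss, frames [23, 79]
23 -> hit
79 -> hit
58 -> miss, frames [23, 79, 58]
23 -> hit
79 -> hit
97 -> miss, evict 58, frames [23, 79, 97]
79 -> hit
97 -> hit
79 -> hit
64 -> miss, evict 97, frames [23, 79, 64]
Page faults: 5.

5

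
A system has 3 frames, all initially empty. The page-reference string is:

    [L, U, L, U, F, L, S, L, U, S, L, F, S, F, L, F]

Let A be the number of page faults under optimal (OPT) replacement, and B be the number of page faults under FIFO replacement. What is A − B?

Under OPT: F F . . F . F . . . . F . . . . → 5 faults.
Under FIFO: F F . . F . F F F . . F F . F . → 9 faults.
A − B = 5 − 9 = -4.

-4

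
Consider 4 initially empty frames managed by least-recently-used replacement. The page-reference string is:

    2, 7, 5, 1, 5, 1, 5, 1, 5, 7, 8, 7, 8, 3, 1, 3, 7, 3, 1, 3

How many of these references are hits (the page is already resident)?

2 -> miss, frames {2}
7 -> miss, frames {2,7}
5 -> miss, frames {2,7,5}
1 -> miss, frames {2,7,5,1}
5 -> hit
1 -> hit
5 -> hit
1 -> hit
5 -> hit
7 -> hit
8 -> miss, evict 2, frames {1,5,7,8}
7 -> hit
8 -> hit
3 -> miss, evict 1, frames {5,7,8,3}
1 -> miss, evict 5, frames {7,8,3,1}
3 -> hit
7 -> hit
3 -> hit
1 -> hit
3 -> hit
Hits: 13.

13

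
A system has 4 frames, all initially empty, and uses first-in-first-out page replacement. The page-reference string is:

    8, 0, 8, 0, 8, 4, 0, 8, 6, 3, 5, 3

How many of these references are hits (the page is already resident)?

6

8 -> miss, frames (8)
0 -> miss, frames (8 0)
8 -> hit
0 -> hit
8 -> hit
4 -> miss, frames (8 0 4)
0 -> hit
8 -> hit
6 -> miss, frames (8 0 4 6)
3 -> miss, evict 8, frames (0 4 6 3)
5 -> miss, evict 0, frames (4 6 3 5)
3 -> hit
Hits: 6.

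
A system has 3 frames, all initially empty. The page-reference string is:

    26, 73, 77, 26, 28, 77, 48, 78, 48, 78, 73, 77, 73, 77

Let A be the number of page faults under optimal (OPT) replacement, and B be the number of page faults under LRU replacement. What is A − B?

-1

Under OPT: F F F . F . F F . . . F . . → 7 faults.
Under LRU: F F F . F . F F . . F F . . → 8 faults.
A − B = 7 − 8 = -1.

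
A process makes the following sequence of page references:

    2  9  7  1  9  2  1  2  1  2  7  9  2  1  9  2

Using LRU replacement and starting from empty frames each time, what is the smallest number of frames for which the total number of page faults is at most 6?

4

f=1: 16 faults
f=2: 13 faults
f=3: 8 faults
f=4: 4 faults
Smallest f with faults ≤ 6 is 4.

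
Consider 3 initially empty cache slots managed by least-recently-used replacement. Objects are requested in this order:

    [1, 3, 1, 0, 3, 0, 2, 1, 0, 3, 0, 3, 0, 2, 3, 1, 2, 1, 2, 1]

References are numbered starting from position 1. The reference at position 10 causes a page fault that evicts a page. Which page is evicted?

2

pos 1: 1 → fault, frames [1]
pos 2: 3 → fault, frames [1, 3]
pos 3: 1 → hit
pos 4: 0 → fault, frames [3, 1, 0]
pos 5: 3 → hit
pos 6: 0 → hit
pos 7: 2 → fault, evict 1, frames [3, 0, 2]
pos 8: 1 → fault, evict 3, frames [0, 2, 1]
pos 9: 0 → hit
pos 10: 3 → fault, evict 2, frames [1, 0, 3]
At position 10, page 2 is evicted.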